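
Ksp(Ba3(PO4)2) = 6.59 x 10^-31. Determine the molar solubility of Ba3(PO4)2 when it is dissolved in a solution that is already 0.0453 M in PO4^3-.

Ba3(PO4)2(s) ⇌ 3 Ba^2+ + 2 PO4^3-
Ksp = [Ba^2+]^3[PO4^3-]^2
If s mol/L dissolves here, [Ba^2+] = 3s, [PO4^3-] = 0.0453 + 2s ≈ 0.0453 (Ksp is small, so little additional dissolves).
Ksp ≈ (3s)^3 × (0.0453)^2
s = 2.28 × 10^-10 M
Check: 2s = 4.6 × 10^-10 ≪ 0.0453, so the approximation is valid.

s = 2.28 × 10^-10 M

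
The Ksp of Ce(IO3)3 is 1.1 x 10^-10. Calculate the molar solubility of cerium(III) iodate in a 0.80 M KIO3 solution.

2.1e-10 M

Ce(IO3)3(s) <=> Ce^3+ + 3 IO3^-
Ksp = [Ce^3+][IO3^-]^3
If s mol/L dissolves here, [Ce^3+] = s, [IO3^-] = 0.80 + 3s ≈ 0.80 (common-ion effect: IO3^- is already 0.80 M).
Ksp ≈ s × (0.80)^3
s = 2.1 x 10^-10 M
Check: 3s = 6.4 × 10^-10 ≪ 0.80, so the approximation is valid.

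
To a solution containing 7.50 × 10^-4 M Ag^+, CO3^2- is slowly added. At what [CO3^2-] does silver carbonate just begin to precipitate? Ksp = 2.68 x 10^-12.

Ag2CO3(s) ⇌ 2 Ag^+ + CO3^2-
Ksp = [Ag^+]^2[CO3^2-]
Precipitation begins when Q = Ksp. With [Ag^+] = 7.50 × 10^-4 M:
2.68 x 10^-12 = (7.50 × 10^-4)^2 × [CO3^2-]
[CO3^2-] = (2.68 x 10^-12 / 5.625 × 10^-7) = 4.76 × 10^-6 M

4.76e-6 M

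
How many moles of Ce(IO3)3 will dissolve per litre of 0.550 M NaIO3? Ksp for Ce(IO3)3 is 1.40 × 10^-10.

8.41 × 10^-10 M

Ce(IO3)3(s) ⇌ Ce^3+(aq) + 3 IO3^-(aq)
Ksp = [Ce^3+][IO3^-]^3
If s mol/L dissolves here, [Ce^3+] = s, [IO3^-] = 0.550 + 3s ≈ 0.550 (common-ion effect: IO3^- is already 0.550 M).
Ksp ≈ s × (0.550)^3
s = 8.41 × 10^-10 M
Check: 3s = 2.5 × 10^-9 ≪ 0.550, so the approximation is valid.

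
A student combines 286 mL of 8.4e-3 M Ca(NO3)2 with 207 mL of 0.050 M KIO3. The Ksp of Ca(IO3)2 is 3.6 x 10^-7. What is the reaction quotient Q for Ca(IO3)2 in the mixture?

Total volume = 286 + 207 = 493 mL.
[Ca^2+] = 8.4 x 10^-3 × (286/493) = 4.87 x 10^-3 M
[IO3^-] = 5.0 × 10^-2 × (207/493) = 2.10 x 10^-2 M
Ca(IO3)2(s) <=> Ca^2+(aq) + 2 IO3^-(aq), so Q = [Ca^2+][IO3^-]^2
Q = (4.87 x 10^-3)(2.10 x 10^-2)^2 = 2.1 × 10^-6
Q > Ksp, so Ca(IO3)2 will precipitate.

Q ≈ 2.1 x 10^-6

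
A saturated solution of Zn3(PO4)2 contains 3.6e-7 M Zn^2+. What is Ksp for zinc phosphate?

Zn3(PO4)2(s) <=> 3 Zn^2+(aq) + 2 PO4^3-(aq)
Stoichiometry gives [PO4^3-] = (2/3)[Zn^2+] = 2.40 × 10^-7 M.
Ksp = [Zn^2+]^3[PO4^3-]^2
Ksp = (3.6 × 10^-7)^3 × (2.40 × 10^-7)^2 = 2.7 × 10^-33

Ksp = 2.7e-33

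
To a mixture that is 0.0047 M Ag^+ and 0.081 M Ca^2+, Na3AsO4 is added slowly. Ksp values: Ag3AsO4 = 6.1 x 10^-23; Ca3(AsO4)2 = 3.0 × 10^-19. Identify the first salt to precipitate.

Ag3AsO4

Precipitation of each salt starts when its ion product equals its Ksp.
For Ag3AsO4: 6.1 x 10^-23 = (0.0047)^3 × [AsO4^3-]  ⇒  [AsO4^3-] = 5.9 x 10^-16 M.
For Ca3(AsO4)2: 3.0 × 10^-19 = (0.081)^3 × [AsO4^3-]^2  ⇒  [AsO4^3-] = 2.4 × 10^-8 M.
The salt with the lower threshold [AsO4^3-] precipitates first: Ag3AsO4.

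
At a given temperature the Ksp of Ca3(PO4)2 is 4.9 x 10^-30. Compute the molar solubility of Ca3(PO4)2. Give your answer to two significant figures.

Ca3(PO4)2(s) ⇌ 3 Ca^2+(aq) + 2 PO4^3-(aq)
Ksp = [Ca^2+]^3[PO4^3-]^2
If s mol/L of Ca3(PO4)2 dissolves, [Ca^2+] = 3s and [PO4^3-] = 2s.
Ksp = (3s)^3(2s)^2 = 108s^5
Solving, s = (4.9 x 10^-30/108)^(1/5) = 5.4 × 10^-7 M

s = 5.4e-7 M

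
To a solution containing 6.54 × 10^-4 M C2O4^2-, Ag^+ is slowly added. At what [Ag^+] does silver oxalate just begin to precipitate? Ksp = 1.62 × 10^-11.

Ag2C2O4(s) ⇌ 2 Ag^+ + C2O4^2-
Ksp = [Ag^+]^2[C2O4^2-]
Precipitation begins when Q = Ksp. With [C2O4^2-] = 6.54 × 10^-4 M:
1.62 × 10^-11 = (6.54 × 10^-4) × [Ag^+]^2
[Ag^+] = (1.62 × 10^-11 / 6.54 × 10^-4)^(1/2) = 1.57 x 10^-4 M

[Ag^+] ≈ 1.57 x 10^-4 M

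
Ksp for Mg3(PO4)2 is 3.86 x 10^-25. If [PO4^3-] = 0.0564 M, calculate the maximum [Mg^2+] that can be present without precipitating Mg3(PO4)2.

[Mg^2+] ≈ 4.95e-8 M

Mg3(PO4)2(s) ⇌ 3 Mg^2+ + 2 PO4^3-
Ksp = [Mg^2+]^3[PO4^3-]^2
Precipitation begins when Q = Ksp. With [PO4^3-] = 0.0564 M:
3.86 x 10^-25 = (0.0564)^2 × [Mg^2+]^3
[Mg^2+] = (3.86 x 10^-25 / 3.181 × 10^-3)^(1/3) = 4.95 × 10^-8 M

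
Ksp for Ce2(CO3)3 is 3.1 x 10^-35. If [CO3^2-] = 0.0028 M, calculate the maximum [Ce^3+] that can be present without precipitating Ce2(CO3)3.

Ce2(CO3)3(s) ⇌ 2 Ce^3+(aq) + 3 CO3^2-(aq)
Ksp = [Ce^3+]^2[CO3^2-]^3
Precipitation begins when Q = Ksp. With [CO3^2-] = 0.0028 M:
3.1 x 10^-35 = (0.0028)^3 × [Ce^3+]^2
[Ce^3+] = (3.1 x 10^-35 / 2.20 x 10^-8)^(1/2) = 3.8 × 10^-14 M

[Ce^3+] = 3.8 × 10^-14 M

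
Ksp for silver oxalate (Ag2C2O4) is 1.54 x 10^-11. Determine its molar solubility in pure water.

Ag2C2O4(s) ⇌ 2 Ag^+ + C2O4^2-
Ksp = [Ag^+]^2[C2O4^2-]
For each mole of Ag2C2O4 that dissolves: [Ag^+] = 2s, [C2O4^2-] = s.
So Ksp = (2s)^2 × s = 4s^3
s^3 = 1.54 x 10^-11 / 4, so s = 1.57 × 10^-4 M

s = 1.57 x 10^-4 M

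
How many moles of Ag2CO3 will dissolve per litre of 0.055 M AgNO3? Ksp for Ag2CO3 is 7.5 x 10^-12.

Ag2CO3(s) ⇌ 2 Ag^+(aq) + CO3^2-(aq)
Ksp = [Ag^+]^2[CO3^2-]
Let s be the molar solubility in this solution. [Ag^+] = 0.055 + 2s ≈ 0.055, [CO3^2-] = s (Ksp is small, so little additional dissolves).
Ksp ≈ (0.055)^2 × s
s = 2.5 × 10^-9 M
Check: 2s = 5.0 × 10^-9 ≪ 0.055, so the approximation is valid.

2.5 × 10^-9 M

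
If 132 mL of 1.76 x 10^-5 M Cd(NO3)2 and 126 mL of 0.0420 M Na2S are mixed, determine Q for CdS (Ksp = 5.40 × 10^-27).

1.85e-7

Total volume = 132 + 126 = 258 mL.
[Cd^2+] = 1.76 × 10^-5 × (132/258) = 9.005 × 10^-6 M
[S^2-] = 4.20 × 10^-2 × (126/258) = 2.051 × 10^-2 M
CdS(s) ⇌ Cd^2+(aq) + S^2-(aq), so Q = [Cd^2+][S^2-]
Q = (9.005 x 10^-6)(2.051 x 10^-2) = 1.85 × 10^-7
Q > Ksp, so CdS will precipitate.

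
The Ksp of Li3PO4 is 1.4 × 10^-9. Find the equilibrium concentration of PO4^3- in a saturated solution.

[PO4^3-] = 2.7e-3 M

Li3PO4(s) ⇌ 3 Li^+ + PO4^3-
Ksp = [Li^+]^3[PO4^3-]
With molar solubility s: [Li^+] = 3s, [PO4^3-] = s.
Ksp = (3s)^3s = 27s^4
s^4 = 1.4 × 10^-9 / 27, so s = 2.68 x 10^-3 M
[PO4^3-] = s = 2.7 x 10^-3 M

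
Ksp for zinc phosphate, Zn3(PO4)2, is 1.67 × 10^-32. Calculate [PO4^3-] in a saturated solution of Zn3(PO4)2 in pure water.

Zn3(PO4)2(s) ⇌ 3 Zn^2+ + 2 PO4^3-
Ksp = [Zn^2+]^3[PO4^3-]^2
Let s = molar solubility. Then [Zn^2+] = 3s and [PO4^3-] = 2s.
Substituting: Ksp = (3s)^3(2s)^2 = 108s^5
Solving, s = (1.67 × 10^-32/108)^(1/5) = 1.729 × 10^-7 M
[PO4^3-] = 2s = 3.46 × 10^-7 M

[PO4^3-] = 3.46 × 10^-7 M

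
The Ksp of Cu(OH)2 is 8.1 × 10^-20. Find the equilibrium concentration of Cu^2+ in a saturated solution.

Cu(OH)2(s) ⇌ Cu^2+ + 2 OH^-
Ksp = [Cu^2+][OH^-]^2
With molar solubility s: [Cu^2+] = s, [OH^-] = 2s.
So Ksp = s × (2s)^2 = 4s^3
Solving, s = (8.1 × 10^-20/4)^(1/3) = 2.73 × 10^-7 M
[Cu^2+] = s = 2.7 × 10^-7 M

2.7e-7 M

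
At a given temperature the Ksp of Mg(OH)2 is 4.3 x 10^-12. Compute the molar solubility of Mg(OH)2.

s = 1.0 x 10^-4 M

Mg(OH)2(s) ⇌ Mg^2+ + 2 OH^-
Ksp = [Mg^2+][OH^-]^2
With molar solubility s: [Mg^2+] = s, [OH^-] = 2s.
Substituting: Ksp = s(2s)^2 = 4s^3
s^3 = 4.3 x 10^-12 / 4, so s = 1.0 × 10^-4 M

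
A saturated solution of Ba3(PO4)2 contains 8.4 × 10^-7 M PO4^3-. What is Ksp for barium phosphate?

Ba3(PO4)2(s) <=> 3 Ba^2+(aq) + 2 PO4^3-(aq)
Stoichiometry gives [Ba^2+] = (3/2)[PO4^3-] = 1.26 × 10^-6 M.
Ksp = [Ba^2+]^3[PO4^3-]^2
Ksp = (1.26 × 10^-6)^3 × (8.4 × 10^-7)^2 = 1.4 × 10^-30

Ksp ≈ 1.4e-30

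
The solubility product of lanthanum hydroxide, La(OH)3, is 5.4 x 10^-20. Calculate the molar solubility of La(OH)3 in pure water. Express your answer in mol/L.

La(OH)3(s) ⇌ La^3+(aq) + 3 OH^-(aq)
Ksp = [La^3+][OH^-]^3
Let s = molar solubility. Then [La^3+] = s and [OH^-] = 3s.
Ksp = s(3s)^3 = 27s^4
s^4 = 5.4 x 10^-20 / 27, so s = 6.7 × 10^-6 M

6.7e-6 M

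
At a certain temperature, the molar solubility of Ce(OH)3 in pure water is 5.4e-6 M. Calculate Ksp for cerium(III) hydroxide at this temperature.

Ksp = 2.3e-20

Ce(OH)3(s) ⇌ Ce^3+ + 3 OH^-
With molar solubility s: [Ce^3+] = s, [OH^-] = 3s.
Ksp = [Ce^3+][OH^-]^3
Substituting: Ksp = s(3s)^3 = 27s^4
With s = 5.4 x 10^-6: Ksp = 2.3 x 10^-20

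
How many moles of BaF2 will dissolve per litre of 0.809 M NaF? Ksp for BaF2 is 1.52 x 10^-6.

BaF2(s) ⇌ Ba^2+(aq) + 2 F^-(aq)
Ksp = [Ba^2+][F^-]^2
Let s be the molar solubility in this solution. [Ba^2+] = s, [F^-] = 0.809 + 2s ≈ 0.809 (Ksp is small, so little additional dissolves).
Ksp ≈ s × (0.809)^2
s = 2.32 x 10^-6 M
Check: 2s = 4.6 × 10^-6 ≪ 0.809, so the approximation is valid.

s ≈ 2.32 x 10^-6 M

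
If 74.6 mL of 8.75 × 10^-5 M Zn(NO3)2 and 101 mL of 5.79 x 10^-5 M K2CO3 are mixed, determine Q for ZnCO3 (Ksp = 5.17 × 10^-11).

Total volume = 74.6 + 101 = 175.6 mL.
[Zn^2+] = 8.75 x 10^-5 × (74.6/175.6) = 3.717 × 10^-5 M
[CO3^2-] = 5.79 × 10^-5 × (101/175.6) = 3.330 × 10^-5 M
ZnCO3(s) ⇌ Zn^2+(aq) + CO3^2-(aq), so Q = [Zn^2+][CO3^2-]
Q = (3.717 x 10^-5)(3.330 × 10^-5) = 1.24 x 10^-9
Q > Ksp, so ZnCO3 will precipitate.

1.24 × 10^-9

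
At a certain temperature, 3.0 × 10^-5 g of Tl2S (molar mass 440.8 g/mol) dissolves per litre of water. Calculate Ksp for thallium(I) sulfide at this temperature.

Ksp = 1.3 × 10^-21

Molar solubility s = (3.0 × 10^-5 g/L) / (440.8 g/mol) = 6.81 × 10^-8 M.
Tl2S(s) ⇌ 2 Tl^+(aq) + S^2-(aq)
With molar solubility s: [Tl^+] = 2s, [S^2-] = s.
Ksp = [Tl^+]^2[S^2-]
Substituting: Ksp = (2s)^2s = 4s^3
Ksp = 4 × (6.81 × 10^-8)^3 = 1.3 × 10^-21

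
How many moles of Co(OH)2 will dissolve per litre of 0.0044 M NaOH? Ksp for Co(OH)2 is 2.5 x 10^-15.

Co(OH)2(s) ⇌ Co^2+ + 2 OH^-
Ksp = [Co^2+][OH^-]^2
Let s be the molar solubility in this solution. [Co^2+] = s, [OH^-] = 0.0044 + 2s ≈ 0.0044 (Ksp is small, so little additional dissolves).
Ksp ≈ s × (0.0044)^2
s = 1.3 × 10^-10 M
Check: 2s = 2.6 × 10^-10 ≪ 0.0044, so the approximation is valid.

s ≈ 1.3 × 10^-10 M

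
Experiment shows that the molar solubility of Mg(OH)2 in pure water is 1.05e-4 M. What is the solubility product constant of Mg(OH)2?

4.63 x 10^-12

Mg(OH)2(s) ⇌ Mg^2+ + 2 OH^-
If s mol/L of Mg(OH)2 dissolves, [Mg^2+] = s and [OH^-] = 2s.
Ksp = [Mg^2+][OH^-]^2
So Ksp = s × (2s)^2 = 4s^3
With s = 1.05 x 10^-4: Ksp = 4.63 x 10^-12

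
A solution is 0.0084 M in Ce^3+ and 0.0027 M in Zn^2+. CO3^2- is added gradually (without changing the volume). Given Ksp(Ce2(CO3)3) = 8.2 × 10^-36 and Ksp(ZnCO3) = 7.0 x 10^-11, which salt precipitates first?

Ce2(CO3)3

Each salt begins to precipitate when Q = Ksp, i.e. when [CO3^2-] reaches its threshold.
For Ce2(CO3)3: 8.2 × 10^-36 = (0.0084)^2 × [CO3^2-]^3  ⇒  [CO3^2-] = 4.9 × 10^-11 M.
For ZnCO3: 7.0 x 10^-11 = 0.0027 × [CO3^2-]  ⇒  [CO3^2-] = 2.6 × 10^-8 M.
The salt with the lower threshold [CO3^2-] precipitates first: Ce2(CO3)3.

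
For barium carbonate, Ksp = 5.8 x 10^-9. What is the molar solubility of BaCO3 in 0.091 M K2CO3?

BaCO3(s) <=> Ba^2+(aq) + CO3^2-(aq)
Ksp = [Ba^2+][CO3^2-]
Let s = moles of BaCO3 that dissolve per litre. [Ba^2+] = s, [CO3^2-] = 0.091 + s ≈ 0.091 (Ksp is small, so little additional dissolves).
Ksp ≈ s × 0.091
s = 6.4 × 10^-8 M
Check: s = 6.4 × 10^-8 ≪ 0.091, so the approximation is valid.

s = 6.4e-8 M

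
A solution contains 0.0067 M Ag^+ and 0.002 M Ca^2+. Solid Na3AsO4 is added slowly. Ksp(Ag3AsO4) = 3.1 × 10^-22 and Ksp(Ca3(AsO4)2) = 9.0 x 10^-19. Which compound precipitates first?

Each salt begins to precipitate when Q = Ksp, i.e. when [AsO4^3-] reaches its threshold.
For Ag3AsO4: 3.1 × 10^-22 = (0.0067)^3 × [AsO4^3-]  ⇒  [AsO4^3-] = 1.0 × 10^-15 M.
For Ca3(AsO4)2: 9.0 x 10^-19 = (0.002)^3 × [AsO4^3-]^2  ⇒  [AsO4^3-] = 1.1 x 10^-5 M.
The salt with the lower threshold [AsO4^3-] precipitates first: Ag3AsO4.

Ag3AsO4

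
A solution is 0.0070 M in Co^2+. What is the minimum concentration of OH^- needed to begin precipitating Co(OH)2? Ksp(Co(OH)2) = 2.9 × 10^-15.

Co(OH)2(s) ⇌ Co^2+ + 2 OH^-
Ksp = [Co^2+][OH^-]^2
Precipitation begins when Q = Ksp. With [Co^2+] = 0.0070 M:
2.9 × 10^-15 = (0.0070) × [OH^-]^2
[OH^-] = (2.9 × 10^-15 / 7.0 × 10^-3)^(1/2) = 6.4 × 10^-7 M

[OH^-] ≈ 6.4 × 10^-7 M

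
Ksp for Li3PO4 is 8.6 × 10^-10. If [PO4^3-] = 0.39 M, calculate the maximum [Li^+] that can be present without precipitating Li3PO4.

[Li^+] ≈ 1.3e-3 M

Li3PO4(s) ⇌ 3 Li^+ + PO4^3-
Ksp = [Li^+]^3[PO4^3-]
Precipitation begins when Q = Ksp. With [PO4^3-] = 0.39 M:
8.6 × 10^-10 = (0.39) × [Li^+]^3
[Li^+] = (8.6 × 10^-10 / 3.9 x 10^-1)^(1/3) = 1.3 × 10^-3 M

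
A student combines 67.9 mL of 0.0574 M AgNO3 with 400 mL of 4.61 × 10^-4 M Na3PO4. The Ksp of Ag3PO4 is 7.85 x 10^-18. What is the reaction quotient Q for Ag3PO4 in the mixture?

Total volume = 67.9 + 400 = 467.9 mL.
[Ag^+] = 5.74 x 10^-2 × (67.9/467.9) = 8.330 x 10^-3 M
[PO4^3-] = 4.61 x 10^-4 × (400/467.9) = 3.941 × 10^-4 M
Ag3PO4(s) ⇌ 3 Ag^+ + PO4^3-, so Q = [Ag^+]^3[PO4^3-]
Q = (8.330 × 10^-3)^3(3.941 × 10^-4) = 2.28 x 10^-10
Q > Ksp, so Ag3PO4 will precipitate.

Q ≈ 2.28 × 10^-10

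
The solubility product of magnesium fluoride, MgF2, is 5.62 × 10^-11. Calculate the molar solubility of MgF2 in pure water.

s ≈ 2.41e-4 M

MgF2(s) <=> Mg^2+(aq) + 2 F^-(aq)
Ksp = [Mg^2+][F^-]^2
With molar solubility s: [Mg^2+] = s, [F^-] = 2s.
Ksp = s(2s)^2 = 4s^3
s^3 = 5.62 × 10^-11 / 4, so s = 2.41 x 10^-4 M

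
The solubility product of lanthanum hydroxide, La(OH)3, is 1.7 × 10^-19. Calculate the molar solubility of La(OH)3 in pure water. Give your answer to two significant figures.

8.9e-6 M

La(OH)3(s) ⇌ La^3+(aq) + 3 OH^-(aq)
Ksp = [La^3+][OH^-]^3
For each mole of La(OH)3 that dissolves: [La^3+] = s, [OH^-] = 3s.
Ksp = s(3s)^3 = 27s^4
Solving, s = (1.7 × 10^-19/27)^(1/4) = 8.9 × 10^-6 M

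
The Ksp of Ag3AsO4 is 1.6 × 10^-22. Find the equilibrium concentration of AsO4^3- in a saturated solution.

[AsO4^3-] = 1.6e-6 M

Ag3AsO4(s) ⇌ 3 Ag^+(aq) + AsO4^3-(aq)
Ksp = [Ag^+]^3[AsO4^3-]
Let s = molar solubility. Then [Ag^+] = 3s and [AsO4^3-] = s.
Substituting: Ksp = (3s)^3s = 27s^4
Solving, s = (1.6 × 10^-22/27)^(1/4) = 1.56 × 10^-6 M
[AsO4^3-] = s = 1.6 × 10^-6 M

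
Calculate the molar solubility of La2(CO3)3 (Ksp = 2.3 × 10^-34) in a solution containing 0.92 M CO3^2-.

s ≈ 8.6 × 10^-18 M

La2(CO3)3(s) ⇌ 2 La^3+(aq) + 3 CO3^2-(aq)
Ksp = [La^3+]^2[CO3^2-]^3
If s mol/L dissolves here, [La^3+] = 2s, [CO3^2-] = 0.92 + 3s ≈ 0.92 (common-ion effect: CO3^2- is already 0.92 M).
Ksp ≈ (2s)^2 × (0.92)^3
s = 8.6 × 10^-18 M
Check: 3s = 2.6 x 10^-17 ≪ 0.92, so the approximation is valid.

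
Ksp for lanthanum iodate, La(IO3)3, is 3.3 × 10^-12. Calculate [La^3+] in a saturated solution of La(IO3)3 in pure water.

La(IO3)3(s) <=> La^3+ + 3 IO3^-
Ksp = [La^3+][IO3^-]^3
For each mole of La(IO3)3 that dissolves: [La^3+] = s, [IO3^-] = 3s.
So Ksp = s × (3s)^3 = 27s^4
s^4 = 3.3 × 10^-12 / 27, so s = 5.91 × 10^-4 M
[La^3+] = s = 5.9 × 10^-4 M

5.9 x 10^-4 M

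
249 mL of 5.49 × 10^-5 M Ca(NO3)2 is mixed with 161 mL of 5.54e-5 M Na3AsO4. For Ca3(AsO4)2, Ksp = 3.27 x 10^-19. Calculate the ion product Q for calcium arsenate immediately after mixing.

Total volume = 249 + 161 = 410 mL.
[Ca^2+] = 5.49 × 10^-5 × (249/410) = 3.334 × 10^-5 M
[AsO4^3-] = 5.54 × 10^-5 × (161/410) = 2.175 × 10^-5 M
Ca3(AsO4)2(s) ⇌ 3 Ca^2+ + 2 AsO4^3-, so Q = [Ca^2+]^3[AsO4^3-]^2
Q = (3.334 × 10^-5)^3(2.175 x 10^-5)^2 = 1.75 × 10^-23
Q < Ksp, so no precipitate of Ca3(AsO4)2 forms.

1.75 x 10^-23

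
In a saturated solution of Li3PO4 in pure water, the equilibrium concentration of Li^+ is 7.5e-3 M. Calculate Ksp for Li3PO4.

1.1e-9

Li3PO4(s) <=> 3 Li^+ + PO4^3-
Stoichiometry gives [PO4^3-] = (1/3)[Li^+] = 2.50 × 10^-3 M.
Ksp = [Li^+]^3[PO4^3-]
Ksp = (7.5 x 10^-3)^3 × 2.50 x 10^-3 = 1.1 × 10^-9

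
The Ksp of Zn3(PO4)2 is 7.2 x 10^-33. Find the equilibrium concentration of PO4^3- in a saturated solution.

Zn3(PO4)2(s) ⇌ 3 Zn^2+(aq) + 2 PO4^3-(aq)
Ksp = [Zn^2+]^3[PO4^3-]^2
With molar solubility s: [Zn^2+] = 3s, [PO4^3-] = 2s.
So Ksp = (3s)^3 × (2s)^2 = 108s^5
Solving, s = (7.2 x 10^-33/108)^(1/5) = 1.46 x 10^-7 M
[PO4^3-] = 2s = 2.9 x 10^-7 M

[PO4^3-] ≈ 2.9e-7 M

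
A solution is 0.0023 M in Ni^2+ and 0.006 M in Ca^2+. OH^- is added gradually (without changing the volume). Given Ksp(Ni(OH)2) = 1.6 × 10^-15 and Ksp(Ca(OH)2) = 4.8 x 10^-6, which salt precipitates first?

Ni(OH)2

Each salt begins to precipitate when Q = Ksp, i.e. when [OH^-] reaches its threshold.
For Ni(OH)2: 1.6 × 10^-15 = 0.0023 × [OH^-]^2  ⇒  [OH^-] = 8.3 × 10^-7 M.
For Ca(OH)2: 4.8 x 10^-6 = 0.006 × [OH^-]^2  ⇒  [OH^-] = 2.8 x 10^-2 M.
The salt with the lower threshold [OH^-] precipitates first: Ni(OH)2.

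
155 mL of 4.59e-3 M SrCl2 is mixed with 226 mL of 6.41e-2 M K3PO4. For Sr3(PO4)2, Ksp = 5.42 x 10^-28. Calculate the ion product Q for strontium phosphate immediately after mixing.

Q = 9.41e-12

Total volume = 155 + 226 = 381 mL.
[Sr^2+] = 4.59 x 10^-3 × (155/381) = 1.867 × 10^-3 M
[PO4^3-] = 6.41 × 10^-2 × (226/381) = 3.802 x 10^-2 M
Sr3(PO4)2(s) ⇌ 3 Sr^2+(aq) + 2 PO4^3-(aq), so Q = [Sr^2+]^3[PO4^3-]^2
Q = (1.867 × 10^-3)^3(3.802 × 10^-2)^2 = 9.41 x 10^-12
Q > Ksp, so Sr3(PO4)2 will precipitate.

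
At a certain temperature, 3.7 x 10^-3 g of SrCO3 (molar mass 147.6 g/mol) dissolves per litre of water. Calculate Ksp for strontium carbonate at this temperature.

Ksp ≈ 6.3 × 10^-10

Molar solubility s = (3.7 × 10^-3 g/L) / (147.6 g/mol) = 2.51 x 10^-5 M.
SrCO3(s) ⇌ Sr^2+(aq) + CO3^2-(aq)
Let s = molar solubility. Then [Sr^2+] = s and [CO3^2-] = s.
Ksp = [Sr^2+][CO3^2-]
Ksp = (s)(s) = s^2
Ksp = (2.51 × 10^-5)^2 = 6.3 × 10^-10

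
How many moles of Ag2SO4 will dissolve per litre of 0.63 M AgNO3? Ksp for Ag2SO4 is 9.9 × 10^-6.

Ag2SO4(s) ⇌ 2 Ag^+(aq) + SO4^2-(aq)
Ksp = [Ag^+]^2[SO4^2-]
Let s = moles of Ag2SO4 that dissolve per litre. [Ag^+] = 0.63 + 2s ≈ 0.63, [SO4^2-] = s (Ksp is small, so little additional dissolves).
Ksp ≈ (0.63)^2 × s
s = 2.5 x 10^-5 M
Check: 2s = 5.0 × 10^-5 ≪ 0.63, so the approximation is valid.

s ≈ 2.5e-5 M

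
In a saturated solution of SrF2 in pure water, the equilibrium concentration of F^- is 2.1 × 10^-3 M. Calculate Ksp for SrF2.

SrF2(s) ⇌ Sr^2+(aq) + 2 F^-(aq)
Stoichiometry gives [Sr^2+] = (1/2)[F^-] = 1.05 × 10^-3 M.
Ksp = [Sr^2+][F^-]^2
Ksp = 1.05 × 10^-3 × (2.1 x 10^-3)^2 = 4.6 × 10^-9

4.6 × 10^-9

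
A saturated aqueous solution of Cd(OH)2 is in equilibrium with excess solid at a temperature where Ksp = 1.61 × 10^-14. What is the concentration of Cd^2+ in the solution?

[Cd^2+] ≈ 1.59e-5 M

Cd(OH)2(s) ⇌ Cd^2+(aq) + 2 OH^-(aq)
Ksp = [Cd^2+][OH^-]^2
With molar solubility s: [Cd^2+] = s, [OH^-] = 2s.
Substituting: Ksp = s(2s)^2 = 4s^3
s = (1.61 × 10^-14 / 4)^(1/3) = 1.591 × 10^-5 M
[Cd^2+] = s = 1.59 x 10^-5 M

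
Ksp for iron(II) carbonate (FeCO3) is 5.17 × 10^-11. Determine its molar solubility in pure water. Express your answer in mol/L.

FeCO3(s) <=> Fe^2+(aq) + CO3^2-(aq)
Ksp = [Fe^2+][CO3^2-]
With molar solubility s: [Fe^2+] = s, [CO3^2-] = s.
Ksp = s^2
s = √(5.17 × 10^-11) = 7.19 × 10^-6 M

7.19 × 10^-6 M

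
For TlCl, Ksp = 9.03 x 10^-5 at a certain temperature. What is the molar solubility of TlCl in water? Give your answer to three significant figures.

TlCl(s) <=> Tl^+(aq) + Cl^-(aq)
Ksp = [Tl^+][Cl^-]
With molar solubility s: [Tl^+] = s, [Cl^-] = s.
Ksp = (s)(s) = s^2
s = (9.03 x 10^-5)^(1/2) = 9.50 x 10^-3 M

9.50 × 10^-3 M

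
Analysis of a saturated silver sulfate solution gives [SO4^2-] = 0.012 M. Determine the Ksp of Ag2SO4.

Ksp ≈ 6.9 × 10^-6

Ag2SO4(s) ⇌ 2 Ag^+ + SO4^2-
Stoichiometry gives [Ag^+] = (2/1)[SO4^2-] = 2.40 x 10^-2 M.
Ksp = [Ag^+]^2[SO4^2-]
Ksp = (2.40 × 10^-2)^2 × 1.2 x 10^-2 = 6.9 × 10^-6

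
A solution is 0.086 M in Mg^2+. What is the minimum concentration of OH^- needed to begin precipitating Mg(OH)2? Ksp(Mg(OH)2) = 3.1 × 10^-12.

[OH^-] ≈ 6.0 × 10^-6 M

Mg(OH)2(s) ⇌ Mg^2+ + 2 OH^-
Ksp = [Mg^2+][OH^-]^2
Precipitation begins when Q = Ksp. With [Mg^2+] = 0.086 M:
3.1 × 10^-12 = (0.086) × [OH^-]^2
[OH^-] = (3.1 × 10^-12 / 8.6 × 10^-2)^(1/2) = 6.0 × 10^-6 M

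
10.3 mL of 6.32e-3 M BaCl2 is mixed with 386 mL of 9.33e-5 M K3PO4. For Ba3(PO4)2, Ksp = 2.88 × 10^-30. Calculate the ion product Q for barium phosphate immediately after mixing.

Q = 3.66e-20

Total volume = 10.3 + 386 = 396.3 mL.
[Ba^2+] = 6.32 × 10^-3 × (10.3/396.3) = 1.643 x 10^-4 M
[PO4^3-] = 9.33 x 10^-5 × (386/396.3) = 9.088 x 10^-5 M
Ba3(PO4)2(s) ⇌ 3 Ba^2+ + 2 PO4^3-, so Q = [Ba^2+]^3[PO4^3-]^2
Q = (1.643 x 10^-4)^3(9.088 × 10^-5)^2 = 3.66 × 10^-20
Q > Ksp, so Ba3(PO4)2 will precipitate.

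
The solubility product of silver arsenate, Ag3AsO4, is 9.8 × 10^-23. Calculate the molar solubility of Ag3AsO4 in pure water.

Ag3AsO4(s) <=> 3 Ag^+(aq) + AsO4^3-(aq)
Ksp = [Ag^+]^3[AsO4^3-]
If s mol/L of Ag3AsO4 dissolves, [Ag^+] = 3s and [AsO4^3-] = s.
So Ksp = (3s)^3 × s = 27s^4
s^4 = 9.8 × 10^-23 / 27, so s = 1.4 x 10^-6 M

s = 1.4 x 10^-6 M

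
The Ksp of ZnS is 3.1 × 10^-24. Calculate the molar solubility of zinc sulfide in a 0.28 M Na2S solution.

ZnS(s) ⇌ Zn^2+(aq) + S^2-(aq)
Ksp = [Zn^2+][S^2-]
Let s = moles of ZnS that dissolve per litre. [Zn^2+] = s, [S^2-] = 0.28 + s ≈ 0.28 (since S^2- from Na2S dominates).
Ksp ≈ s × 0.28
s = 1.1 x 10^-23 M
Check: s = 1.1 x 10^-23 ≪ 0.28, so the approximation is valid.

s ≈ 1.1e-23 M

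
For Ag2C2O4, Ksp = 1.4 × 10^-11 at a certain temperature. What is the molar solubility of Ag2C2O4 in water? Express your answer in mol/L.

1.5 x 10^-4 M

Ag2C2O4(s) ⇌ 2 Ag^+(aq) + C2O4^2-(aq)
Ksp = [Ag^+]^2[C2O4^2-]
With molar solubility s: [Ag^+] = 2s, [C2O4^2-] = s.
So Ksp = (2s)^2 × s = 4s^3
Solving, s = (1.4 × 10^-11/4)^(1/3) = 1.5 × 10^-4 M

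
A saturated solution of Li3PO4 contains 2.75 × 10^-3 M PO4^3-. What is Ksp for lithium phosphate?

Li3PO4(s) <=> 3 Li^+(aq) + PO4^3-(aq)
Stoichiometry gives [Li^+] = (3/1)[PO4^3-] = 8.250 x 10^-3 M.
Ksp = [Li^+]^3[PO4^3-]
Ksp = (8.250 x 10^-3)^3 × 2.75 × 10^-3 = 1.54 × 10^-9

Ksp = 1.54 x 10^-9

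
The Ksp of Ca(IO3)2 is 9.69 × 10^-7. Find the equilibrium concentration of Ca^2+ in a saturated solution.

[Ca^2+] = 6.23 x 10^-3 M

Ca(IO3)2(s) ⇌ Ca^2+(aq) + 2 IO3^-(aq)
Ksp = [Ca^2+][IO3^-]^2
With molar solubility s: [Ca^2+] = s, [IO3^-] = 2s.
Substituting: Ksp = s(2s)^2 = 4s^3
Solving, s = (9.69 × 10^-7/4)^(1/3) = 6.234 × 10^-3 M
[Ca^2+] = s = 6.23 × 10^-3 M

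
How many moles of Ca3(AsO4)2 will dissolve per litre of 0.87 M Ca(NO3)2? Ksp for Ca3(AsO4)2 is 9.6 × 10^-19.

Ca3(AsO4)2(s) <=> 3 Ca^2+(aq) + 2 AsO4^3-(aq)
Ksp = [Ca^2+]^3[AsO4^3-]^2
Let s be the molar solubility in this solution. [Ca^2+] = 0.87 + 3s ≈ 0.87, [AsO4^3-] = 2s (common-ion effect: Ca^2+ is already 0.87 M).
Ksp ≈ (0.87)^3 × (2s)^2
s = 6.0 × 10^-10 M
Check: 3s = 1.8 × 10^-9 ≪ 0.87, so the approximation is valid.

6.0 × 10^-10 M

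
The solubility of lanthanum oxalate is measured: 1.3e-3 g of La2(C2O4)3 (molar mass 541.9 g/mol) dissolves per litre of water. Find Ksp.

Ksp ≈ 8.6 × 10^-27

Molar solubility s = (1.3 x 10^-3 g/L) / (541.9 g/mol) = 2.40 × 10^-6 M.
La2(C2O4)3(s) <=> 2 La^3+(aq) + 3 C2O4^2-(aq)
If s mol/L of La2(C2O4)3 dissolves, [La^3+] = 2s and [C2O4^2-] = 3s.
Ksp = [La^3+]^2[C2O4^2-]^3
So Ksp = (2s)^2 × (3s)^3 = 108s^5
Ksp = 108 × (2.40 × 10^-6)^5 = 8.6 x 10^-27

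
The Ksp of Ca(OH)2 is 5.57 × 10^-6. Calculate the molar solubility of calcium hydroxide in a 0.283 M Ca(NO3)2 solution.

s = 2.22e-3 M

Ca(OH)2(s) <=> Ca^2+(aq) + 2 OH^-(aq)
Ksp = [Ca^2+][OH^-]^2
If s mol/L dissolves here, [Ca^2+] = 0.283 + s ≈ 0.283, [OH^-] = 2s (Ksp is small, so little additional dissolves).
Ksp ≈ 0.283 × (2s)^2
s = 2.22 × 10^-3 M
Check: s = 2.2 x 10^-3 ≪ 0.283, so the approximation is valid.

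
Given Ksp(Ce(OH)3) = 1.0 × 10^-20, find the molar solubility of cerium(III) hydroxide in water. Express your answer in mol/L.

Ce(OH)3(s) ⇌ Ce^3+(aq) + 3 OH^-(aq)
Ksp = [Ce^3+][OH^-]^3
If s mol/L of Ce(OH)3 dissolves, [Ce^3+] = s and [OH^-] = 3s.
Substituting: Ksp = s(3s)^3 = 27s^4
s = (1.0 × 10^-20 / 27)^(1/4) = 4.4 x 10^-6 M

s ≈ 4.4 x 10^-6 M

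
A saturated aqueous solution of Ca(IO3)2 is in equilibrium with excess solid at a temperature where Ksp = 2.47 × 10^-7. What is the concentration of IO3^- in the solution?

[IO3^-] = 7.91e-3 M

Ca(IO3)2(s) <=> Ca^2+ + 2 IO3^-
Ksp = [Ca^2+][IO3^-]^2
For each mole of Ca(IO3)2 that dissolves: [Ca^2+] = s, [IO3^-] = 2s.
So Ksp = s × (2s)^2 = 4s^3
s^3 = 2.47 × 10^-7 / 4, so s = 3.953 x 10^-3 M
[IO3^-] = 2s = 7.91 × 10^-3 M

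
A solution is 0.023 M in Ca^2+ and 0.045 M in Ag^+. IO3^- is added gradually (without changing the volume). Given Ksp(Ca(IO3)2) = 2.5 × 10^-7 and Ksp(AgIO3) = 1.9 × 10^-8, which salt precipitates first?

Each salt begins to precipitate when Q = Ksp, i.e. when [IO3^-] reaches its threshold.
For Ca(IO3)2: 2.5 × 10^-7 = 0.023 × [IO3^-]^2  ⇒  [IO3^-] = 3.3 × 10^-3 M.
For AgIO3: 1.9 × 10^-8 = 0.045 × [IO3^-]  ⇒  [IO3^-] = 4.2 x 10^-7 M.
The salt with the lower threshold [IO3^-] precipitates first: AgIO3.

AgIO3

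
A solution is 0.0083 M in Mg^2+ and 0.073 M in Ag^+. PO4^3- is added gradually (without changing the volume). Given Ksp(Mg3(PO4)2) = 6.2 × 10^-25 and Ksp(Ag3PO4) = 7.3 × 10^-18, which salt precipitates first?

Ag3PO4

Each salt begins to precipitate when Q = Ksp, i.e. when [PO4^3-] reaches its threshold.
For Mg3(PO4)2: 6.2 × 10^-25 = (0.0083)^3 × [PO4^3-]^2  ⇒  [PO4^3-] = 1.0 × 10^-9 M.
For Ag3PO4: 7.3 × 10^-18 = (0.073)^3 × [PO4^3-]  ⇒  [PO4^3-] = 1.9 × 10^-14 M.
The salt with the lower threshold [PO4^3-] precipitates first: Ag3PO4.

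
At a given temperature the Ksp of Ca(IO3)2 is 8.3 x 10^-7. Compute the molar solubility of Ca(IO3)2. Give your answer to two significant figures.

s ≈ 5.9e-3 M

Ca(IO3)2(s) <=> Ca^2+ + 2 IO3^-
Ksp = [Ca^2+][IO3^-]^2
Let s = molar solubility. Then [Ca^2+] = s and [IO3^-] = 2s.
Ksp = s(2s)^2 = 4s^3
Solving, s = (8.3 x 10^-7/4)^(1/3) = 5.9 x 10^-3 M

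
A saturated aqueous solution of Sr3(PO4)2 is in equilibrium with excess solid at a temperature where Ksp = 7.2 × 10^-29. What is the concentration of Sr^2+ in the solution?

[Sr^2+] = 2.8e-6 M

Sr3(PO4)2(s) ⇌ 3 Sr^2+(aq) + 2 PO4^3-(aq)
Ksp = [Sr^2+]^3[PO4^3-]^2
Let s = molar solubility. Then [Sr^2+] = 3s and [PO4^3-] = 2s.
Ksp = (3s)^3(2s)^2 = 108s^5
Solving, s = (7.2 × 10^-29/108)^(1/5) = 9.22 × 10^-7 M
[Sr^2+] = 3s = 2.8 x 10^-6 M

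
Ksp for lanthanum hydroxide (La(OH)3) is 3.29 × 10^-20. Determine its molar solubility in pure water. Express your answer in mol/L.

La(OH)3(s) ⇌ La^3+(aq) + 3 OH^-(aq)
Ksp = [La^3+][OH^-]^3
With molar solubility s: [La^3+] = s, [OH^-] = 3s.
Ksp = s(3s)^3 = 27s^4
s^4 = 3.29 × 10^-20 / 27, so s = 5.91 × 10^-6 M

s ≈ 5.91 × 10^-6 M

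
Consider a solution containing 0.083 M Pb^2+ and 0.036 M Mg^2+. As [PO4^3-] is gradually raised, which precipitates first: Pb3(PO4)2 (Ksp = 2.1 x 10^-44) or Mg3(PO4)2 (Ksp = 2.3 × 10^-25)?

Precipitation of each salt starts when its ion product equals its Ksp.
For Pb3(PO4)2: 2.1 x 10^-44 = (0.083)^3 × [PO4^3-]^2  ⇒  [PO4^3-] = 6.1 × 10^-21 M.
For Mg3(PO4)2: 2.3 × 10^-25 = (0.036)^3 × [PO4^3-]^2  ⇒  [PO4^3-] = 7.0 x 10^-11 M.
The salt with the lower threshold [PO4^3-] precipitates first: Pb3(PO4)2.

Pb3(PO4)2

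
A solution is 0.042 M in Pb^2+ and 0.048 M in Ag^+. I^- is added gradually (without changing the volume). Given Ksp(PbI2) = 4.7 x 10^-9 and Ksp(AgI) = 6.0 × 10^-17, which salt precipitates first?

Each salt begins to precipitate when Q = Ksp, i.e. when [I^-] reaches its threshold.
For PbI2: 4.7 x 10^-9 = 0.042 × [I^-]^2  ⇒  [I^-] = 3.3 × 10^-4 M.
For AgI: 6.0 × 10^-17 = 0.048 × [I^-]  ⇒  [I^-] = 1.3 × 10^-15 M.
The salt with the lower threshold [I^-] precipitates first: AgI.

AgI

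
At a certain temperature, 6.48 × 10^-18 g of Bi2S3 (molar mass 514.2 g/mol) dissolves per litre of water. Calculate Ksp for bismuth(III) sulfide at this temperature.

3.43 x 10^-98

Molar solubility s = (6.48 × 10^-18 g/L) / (514.2 g/mol) = 1.260 × 10^-20 M.
Bi2S3(s) ⇌ 2 Bi^3+ + 3 S^2-
For each mole of Bi2S3 that dissolves: [Bi^3+] = 2s, [S^2-] = 3s.
Ksp = [Bi^3+]^2[S^2-]^3
Ksp = (2s)^2(3s)^3 = 108s^5
With s = 1.260 × 10^-20: Ksp = 3.43 × 10^-98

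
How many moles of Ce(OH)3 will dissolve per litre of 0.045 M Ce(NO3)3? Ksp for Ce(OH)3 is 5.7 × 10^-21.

1.7 x 10^-7 M

Ce(OH)3(s) ⇌ Ce^3+ + 3 OH^-
Ksp = [Ce^3+][OH^-]^3
If s mol/L dissolves here, [Ce^3+] = 0.045 + s ≈ 0.045, [OH^-] = 3s (Ksp is small, so little additional dissolves).
Ksp ≈ 0.045 × (3s)^3
s = 1.7 × 10^-7 M
Check: s = 1.7 × 10^-7 ≪ 0.045, so the approximation is valid.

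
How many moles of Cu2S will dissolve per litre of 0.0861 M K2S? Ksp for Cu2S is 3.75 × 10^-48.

Cu2S(s) ⇌ 2 Cu^+(aq) + S^2-(aq)
Ksp = [Cu^+]^2[S^2-]
Let s = moles of Cu2S that dissolve per litre. [Cu^+] = 2s, [S^2-] = 0.0861 + s ≈ 0.0861 (common-ion effect: S^2- is already 0.0861 M).
Ksp ≈ (2s)^2 × 0.0861
s = 3.30 × 10^-24 M
Check: s = 3.3 × 10^-24 ≪ 0.0861, so the approximation is valid.

3.30e-24 M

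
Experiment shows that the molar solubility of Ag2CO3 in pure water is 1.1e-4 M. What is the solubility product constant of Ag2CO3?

Ag2CO3(s) <=> 2 Ag^+(aq) + CO3^2-(aq)
With molar solubility s: [Ag^+] = 2s, [CO3^2-] = s.
Ksp = [Ag^+]^2[CO3^2-]
Ksp = (2s)^2s = 4s^3
With s = 1.1 × 10^-4: Ksp = 5.3 × 10^-12

5.3e-12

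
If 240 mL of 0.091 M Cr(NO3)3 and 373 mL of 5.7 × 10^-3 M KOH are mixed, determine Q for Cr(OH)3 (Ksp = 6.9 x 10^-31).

Total volume = 240 + 373 = 613 mL.
[Cr^3+] = 9.1 × 10^-2 × (240/613) = 3.56 × 10^-2 M
[OH^-] = 5.7 × 10^-3 × (373/613) = 3.47 × 10^-3 M
Cr(OH)3(s) ⇌ Cr^3+(aq) + 3 OH^-(aq), so Q = [Cr^3+][OH^-]^3
Q = (3.56 × 10^-2)(3.47 × 10^-3)^3 = 1.5 × 10^-9
Q > Ksp, so Cr(OH)3 will precipitate.

Q ≈ 1.5 × 10^-9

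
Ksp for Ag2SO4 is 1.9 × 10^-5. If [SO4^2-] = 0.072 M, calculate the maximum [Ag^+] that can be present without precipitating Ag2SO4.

[Ag^+] = 1.6 × 10^-2 M

Ag2SO4(s) ⇌ 2 Ag^+ + SO4^2-
Ksp = [Ag^+]^2[SO4^2-]
Precipitation begins when Q = Ksp. With [SO4^2-] = 0.072 M:
1.9 × 10^-5 = (0.072) × [Ag^+]^2
[Ag^+] = (1.9 × 10^-5 / 7.2 x 10^-2)^(1/2) = 1.6 x 10^-2 M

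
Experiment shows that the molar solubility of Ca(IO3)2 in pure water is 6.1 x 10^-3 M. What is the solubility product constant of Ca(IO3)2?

Ksp = 9.1e-7

Ca(IO3)2(s) <=> Ca^2+(aq) + 2 IO3^-(aq)
With molar solubility s: [Ca^2+] = s, [IO3^-] = 2s.
Ksp = [Ca^2+][IO3^-]^2
So Ksp = s × (2s)^2 = 4s^3
With s = 6.1 × 10^-3: Ksp = 9.1 × 10^-7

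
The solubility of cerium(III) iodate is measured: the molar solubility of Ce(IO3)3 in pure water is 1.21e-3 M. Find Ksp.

Ksp ≈ 5.79e-11

Ce(IO3)3(s) ⇌ Ce^3+(aq) + 3 IO3^-(aq)
For each mole of Ce(IO3)3 that dissolves: [Ce^3+] = s, [IO3^-] = 3s.
Ksp = [Ce^3+][IO3^-]^3
Substituting: Ksp = s(3s)^3 = 27s^4
Ksp = 27 × (1.21 × 10^-3)^4 = 5.79 x 10^-11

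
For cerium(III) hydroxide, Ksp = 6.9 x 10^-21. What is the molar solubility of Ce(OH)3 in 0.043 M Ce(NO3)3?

s = 1.8 × 10^-7 M

Ce(OH)3(s) ⇌ Ce^3+(aq) + 3 OH^-(aq)
Ksp = [Ce^3+][OH^-]^3
Let s be the molar solubility in this solution. [Ce^3+] = 0.043 + s ≈ 0.043, [OH^-] = 3s (common-ion effect: Ce^3+ is already 0.043 M).
Ksp ≈ 0.043 × (3s)^3
s = 1.8 × 10^-7 M
Check: s = 1.8 × 10^-7 ≪ 0.043, so the approximation is valid.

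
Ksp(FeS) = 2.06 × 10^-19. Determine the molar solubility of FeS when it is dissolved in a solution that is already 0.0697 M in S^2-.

2.96 × 10^-18 M

FeS(s) ⇌ Fe^2+ + S^2-
Ksp = [Fe^2+][S^2-]
Let s be the molar solubility in this solution. [Fe^2+] = s, [S^2-] = 0.0697 + s ≈ 0.0697 (Ksp is small, so little additional dissolves).
Ksp ≈ s × 0.0697
s = 2.96 × 10^-18 M
Check: s = 3.0 × 10^-18 ≪ 0.0697, so the approximation is valid.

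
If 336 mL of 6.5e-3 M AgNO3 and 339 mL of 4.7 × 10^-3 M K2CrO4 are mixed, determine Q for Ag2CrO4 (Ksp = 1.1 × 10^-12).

Total volume = 336 + 339 = 675 mL.
[Ag^+] = 6.5 × 10^-3 × (336/675) = 3.24 × 10^-3 M
[CrO4^2-] = 4.7 x 10^-3 × (339/675) = 2.36 × 10^-3 M
Ag2CrO4(s) <=> 2 Ag^+ + CrO4^2-, so Q = [Ag^+]^2[CrO4^2-]
Q = (3.24 × 10^-3)^2(2.36 × 10^-3) = 2.5 x 10^-8
Q > Ksp, so Ag2CrO4 will precipitate.

Q ≈ 2.5 × 10^-8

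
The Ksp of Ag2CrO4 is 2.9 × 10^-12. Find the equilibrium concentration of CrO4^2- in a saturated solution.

Ag2CrO4(s) ⇌ 2 Ag^+ + CrO4^2-
Ksp = [Ag^+]^2[CrO4^2-]
If s mol/L of Ag2CrO4 dissolves, [Ag^+] = 2s and [CrO4^2-] = s.
Ksp = (2s)^2s = 4s^3
s = (2.9 × 10^-12 / 4)^(1/3) = 8.98 × 10^-5 M
[CrO4^2-] = s = 9.0 × 10^-5 M

[CrO4^2-] ≈ 9.0 × 10^-5 M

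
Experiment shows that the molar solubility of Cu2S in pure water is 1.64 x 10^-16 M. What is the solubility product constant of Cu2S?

Cu2S(s) ⇌ 2 Cu^+ + S^2-
For each mole of Cu2S that dissolves: [Cu^+] = 2s, [S^2-] = s.
Ksp = [Cu^+]^2[S^2-]
So Ksp = (2s)^2 × s = 4s^3
With s = 1.64 × 10^-16: Ksp = 1.76 x 10^-47

Ksp ≈ 1.76 × 10^-47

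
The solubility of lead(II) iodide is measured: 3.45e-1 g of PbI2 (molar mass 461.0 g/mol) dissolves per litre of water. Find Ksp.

Molar solubility s = (3.45 × 10^-1 g/L) / (461.0 g/mol) = 7.484 × 10^-4 M.
PbI2(s) <=> Pb^2+ + 2 I^-
Let s = molar solubility. Then [Pb^2+] = s and [I^-] = 2s.
Ksp = [Pb^2+][I^-]^2
Ksp = s(2s)^2 = 4s^3
With s = 7.484 × 10^-4: Ksp = 1.68 × 10^-9

Ksp = 1.68 × 10^-9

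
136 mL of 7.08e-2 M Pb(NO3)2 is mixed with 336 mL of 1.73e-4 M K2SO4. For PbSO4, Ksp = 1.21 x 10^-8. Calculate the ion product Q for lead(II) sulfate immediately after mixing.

Q = 2.51e-6

Total volume = 136 + 336 = 472 mL.
[Pb^2+] = 7.08 × 10^-2 × (136/472) = 2.040 × 10^-2 M
[SO4^2-] = 1.73 × 10^-4 × (336/472) = 1.232 × 10^-4 M
PbSO4(s) <=> Pb^2+(aq) + SO4^2-(aq), so Q = [Pb^2+][SO4^2-]
Q = (2.040 × 10^-2)(1.232 × 10^-4) = 2.51 x 10^-6
Q > Ksp, so PbSO4 will precipitate.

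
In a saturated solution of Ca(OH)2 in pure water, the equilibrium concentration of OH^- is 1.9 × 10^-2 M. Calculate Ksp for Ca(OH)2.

Ca(OH)2(s) <=> Ca^2+(aq) + 2 OH^-(aq)
Stoichiometry gives [Ca^2+] = (1/2)[OH^-] = 9.50 × 10^-3 M.
Ksp = [Ca^2+][OH^-]^2
Ksp = 9.50 x 10^-3 × (1.9 × 10^-2)^2 = 3.4 × 10^-6

Ksp = 3.4e-6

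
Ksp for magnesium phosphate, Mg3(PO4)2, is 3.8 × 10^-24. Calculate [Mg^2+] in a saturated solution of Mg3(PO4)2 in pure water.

Mg3(PO4)2(s) <=> 3 Mg^2+(aq) + 2 PO4^3-(aq)
Ksp = [Mg^2+]^3[PO4^3-]^2
Let s = molar solubility. Then [Mg^2+] = 3s and [PO4^3-] = 2s.
So Ksp = (3s)^3 × (2s)^2 = 108s^5
s^5 = 3.8 × 10^-24 / 108, so s = 8.11 x 10^-6 M
[Mg^2+] = 3s = 2.4 × 10^-5 M

[Mg^2+] = 2.4e-5 M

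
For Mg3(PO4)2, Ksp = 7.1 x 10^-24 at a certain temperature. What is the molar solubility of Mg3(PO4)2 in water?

Mg3(PO4)2(s) ⇌ 3 Mg^2+ + 2 PO4^3-
Ksp = [Mg^2+]^3[PO4^3-]^2
With molar solubility s: [Mg^2+] = 3s, [PO4^3-] = 2s.
Ksp = (3s)^3(2s)^2 = 108s^5
s^5 = 7.1 x 10^-24 / 108, so s = 9.2 × 10^-6 M

9.2e-6 M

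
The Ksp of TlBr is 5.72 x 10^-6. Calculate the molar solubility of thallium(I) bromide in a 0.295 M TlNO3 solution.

s ≈ 1.94 × 10^-5 M

TlBr(s) ⇌ Tl^+ + Br^-
Ksp = [Tl^+][Br^-]
Let s = moles of TlBr that dissolve per litre. [Tl^+] = 0.295 + s ≈ 0.295, [Br^-] = s (common-ion effect: Tl^+ is already 0.295 M).
Ksp ≈ 0.295 × s
s = 1.94 × 10^-5 M
Check: s = 1.9 × 10^-5 ≪ 0.295, so the approximation is valid.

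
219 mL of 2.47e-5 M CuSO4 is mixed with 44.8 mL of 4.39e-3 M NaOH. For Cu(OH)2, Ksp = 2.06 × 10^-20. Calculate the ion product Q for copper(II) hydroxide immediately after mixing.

Total volume = 219 + 44.8 = 263.8 mL.
[Cu^2+] = 2.47 × 10^-5 × (219/263.8) = 2.051 x 10^-5 M
[OH^-] = 4.39 × 10^-3 × (44.8/263.8) = 7.455 × 10^-4 M
Cu(OH)2(s) ⇌ Cu^2+ + 2 OH^-, so Q = [Cu^2+][OH^-]^2
Q = (2.051 × 10^-5)(7.455 × 10^-4)^2 = 1.14 × 10^-11
Q > Ksp, so Cu(OH)2 will precipitate.

Q ≈ 1.14 × 10^-11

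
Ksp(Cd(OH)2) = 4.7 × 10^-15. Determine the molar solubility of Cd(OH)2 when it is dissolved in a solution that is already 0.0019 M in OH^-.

s ≈ 1.3 × 10^-9 M

Cd(OH)2(s) ⇌ Cd^2+ + 2 OH^-
Ksp = [Cd^2+][OH^-]^2
Let s = moles of Cd(OH)2 that dissolve per litre. [Cd^2+] = s, [OH^-] = 0.0019 + 2s ≈ 0.0019 (since the OH^- already present dominates).
Ksp ≈ s × (0.0019)^2
s = 1.3 × 10^-9 M
Check: 2s = 2.6 × 10^-9 ≪ 0.0019, so the approximation is valid.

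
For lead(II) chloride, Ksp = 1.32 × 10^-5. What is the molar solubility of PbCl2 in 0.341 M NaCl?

PbCl2(s) <=> Pb^2+ + 2 Cl^-
Ksp = [Pb^2+][Cl^-]^2
If s mol/L dissolves here, [Pb^2+] = s, [Cl^-] = 0.341 + 2s ≈ 0.341 (common-ion effect: Cl^- is already 0.341 M).
Ksp ≈ s × (0.341)^2
s = 1.14 x 10^-4 M
Check: 2s = 2.3 x 10^-4 ≪ 0.341, so the approximation is valid.

s = 1.14 × 10^-4 M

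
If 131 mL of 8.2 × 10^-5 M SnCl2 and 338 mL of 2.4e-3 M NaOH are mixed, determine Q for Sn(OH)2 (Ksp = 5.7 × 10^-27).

Q ≈ 6.9 × 10^-11

Total volume = 131 + 338 = 469 mL.
[Sn^2+] = 8.2 x 10^-5 × (131/469) = 2.29 x 10^-5 M
[OH^-] = 2.4 x 10^-3 × (338/469) = 1.73 x 10^-3 M
Sn(OH)2(s) <=> Sn^2+ + 2 OH^-, so Q = [Sn^2+][OH^-]^2
Q = (2.29 × 10^-5)(1.73 x 10^-3)^2 = 6.9 × 10^-11
Q > Ksp, so Sn(OH)2 will precipitate.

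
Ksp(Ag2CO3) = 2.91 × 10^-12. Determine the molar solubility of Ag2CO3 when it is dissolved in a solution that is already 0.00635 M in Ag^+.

7.22 × 10^-8 M

Ag2CO3(s) ⇌ 2 Ag^+(aq) + CO3^2-(aq)
Ksp = [Ag^+]^2[CO3^2-]
Let s be the molar solubility in this solution. [Ag^+] = 0.00635 + 2s ≈ 0.00635, [CO3^2-] = s (common-ion effect: Ag^+ is already 0.00635 M).
Ksp ≈ (0.00635)^2 × s
s = 7.22 × 10^-8 M
Check: 2s = 1.4 x 10^-7 ≪ 0.00635, so the approximation is valid.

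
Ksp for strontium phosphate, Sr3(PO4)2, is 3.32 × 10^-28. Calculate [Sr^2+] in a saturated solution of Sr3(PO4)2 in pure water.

[Sr^2+] = 3.76 × 10^-6 M

Sr3(PO4)2(s) ⇌ 3 Sr^2+ + 2 PO4^3-
Ksp = [Sr^2+]^3[PO4^3-]^2
For each mole of Sr3(PO4)2 that dissolves: [Sr^2+] = 3s, [PO4^3-] = 2s.
Ksp = (3s)^3(2s)^2 = 108s^5
s^5 = 3.32 × 10^-28 / 108, so s = 1.252 × 10^-6 M
[Sr^2+] = 3s = 3.76 x 10^-6 M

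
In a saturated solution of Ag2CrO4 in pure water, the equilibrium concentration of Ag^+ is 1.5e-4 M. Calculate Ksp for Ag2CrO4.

Ag2CrO4(s) <=> 2 Ag^+(aq) + CrO4^2-(aq)
Stoichiometry gives [CrO4^2-] = (1/2)[Ag^+] = 7.50 × 10^-5 M.
Ksp = [Ag^+]^2[CrO4^2-]
Ksp = (1.5 × 10^-4)^2 × 7.50 × 10^-5 = 1.7 x 10^-12

1.7 x 10^-12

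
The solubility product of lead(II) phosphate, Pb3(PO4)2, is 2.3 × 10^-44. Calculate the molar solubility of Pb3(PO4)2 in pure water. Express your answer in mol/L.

s = 7.3 × 10^-10 M

Pb3(PO4)2(s) ⇌ 3 Pb^2+(aq) + 2 PO4^3-(aq)
Ksp = [Pb^2+]^3[PO4^3-]^2
With molar solubility s: [Pb^2+] = 3s, [PO4^3-] = 2s.
Substituting: Ksp = (3s)^3(2s)^2 = 108s^5
s = (2.3 × 10^-44 / 108)^(1/5) = 7.3 × 10^-10 M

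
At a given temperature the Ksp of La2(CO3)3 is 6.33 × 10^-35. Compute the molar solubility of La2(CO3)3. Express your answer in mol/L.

s = 5.67e-8 M

La2(CO3)3(s) ⇌ 2 La^3+(aq) + 3 CO3^2-(aq)
Ksp = [La^3+]^2[CO3^2-]^3
For each mole of La2(CO3)3 that dissolves: [La^3+] = 2s, [CO3^2-] = 3s.
Ksp = (2s)^2(3s)^3 = 108s^5
s^5 = 6.33 × 10^-35 / 108, so s = 5.67 × 10^-8 M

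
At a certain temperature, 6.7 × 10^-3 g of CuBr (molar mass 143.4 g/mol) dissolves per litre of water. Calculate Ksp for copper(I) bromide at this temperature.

Ksp = 2.2 × 10^-9

Molar solubility s = (6.7 × 10^-3 g/L) / (143.4 g/mol) = 4.67 x 10^-5 M.
CuBr(s) ⇌ Cu^+ + Br^-
For each mole of CuBr that dissolves: [Cu^+] = s, [Br^-] = s.
Ksp = [Cu^+][Br^-]
Ksp = s^2
Ksp = (4.67 x 10^-5)^2 = 2.2 × 10^-9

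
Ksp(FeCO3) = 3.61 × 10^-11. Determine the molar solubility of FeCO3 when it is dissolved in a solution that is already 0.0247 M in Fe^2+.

s = 1.46 x 10^-9 M

FeCO3(s) ⇌ Fe^2+(aq) + CO3^2-(aq)
Ksp = [Fe^2+][CO3^2-]
Let s be the molar solubility in this solution. [Fe^2+] = 0.0247 + s ≈ 0.0247, [CO3^2-] = s (since the Fe^2+ already present dominates).
Ksp ≈ 0.0247 × s
s = 1.46 x 10^-9 M
Check: s = 1.5 x 10^-9 ≪ 0.0247, so the approximation is valid.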